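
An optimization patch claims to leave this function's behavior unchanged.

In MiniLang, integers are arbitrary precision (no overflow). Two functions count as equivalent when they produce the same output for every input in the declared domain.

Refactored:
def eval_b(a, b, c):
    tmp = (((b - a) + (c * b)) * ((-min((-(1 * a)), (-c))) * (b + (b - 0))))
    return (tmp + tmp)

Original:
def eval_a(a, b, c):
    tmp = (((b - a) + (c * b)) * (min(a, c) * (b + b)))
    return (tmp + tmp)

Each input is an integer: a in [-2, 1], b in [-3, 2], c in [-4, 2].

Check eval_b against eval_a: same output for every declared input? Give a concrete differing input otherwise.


Evaluate both at a=-2, b=-3, c=-4.
eval_a: tmp = 264; return 528
eval_b: tmp = 132; return 264
528 against 264: the behavior changed.
verdict: not equivalent; witness: a=-2, b=-3, c=-4


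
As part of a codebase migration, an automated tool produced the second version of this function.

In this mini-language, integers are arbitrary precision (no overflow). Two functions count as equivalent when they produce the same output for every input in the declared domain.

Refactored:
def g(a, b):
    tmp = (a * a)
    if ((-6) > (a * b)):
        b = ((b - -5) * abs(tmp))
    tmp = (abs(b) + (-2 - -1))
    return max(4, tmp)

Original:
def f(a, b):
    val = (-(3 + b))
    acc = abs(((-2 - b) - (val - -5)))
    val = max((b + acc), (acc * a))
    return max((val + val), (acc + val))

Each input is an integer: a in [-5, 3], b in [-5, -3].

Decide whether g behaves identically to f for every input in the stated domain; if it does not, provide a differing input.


On input a=-5, b=-5, f returns 3 while g returns 4.
verdict: not equivalent; witness: a=-5, b=-5


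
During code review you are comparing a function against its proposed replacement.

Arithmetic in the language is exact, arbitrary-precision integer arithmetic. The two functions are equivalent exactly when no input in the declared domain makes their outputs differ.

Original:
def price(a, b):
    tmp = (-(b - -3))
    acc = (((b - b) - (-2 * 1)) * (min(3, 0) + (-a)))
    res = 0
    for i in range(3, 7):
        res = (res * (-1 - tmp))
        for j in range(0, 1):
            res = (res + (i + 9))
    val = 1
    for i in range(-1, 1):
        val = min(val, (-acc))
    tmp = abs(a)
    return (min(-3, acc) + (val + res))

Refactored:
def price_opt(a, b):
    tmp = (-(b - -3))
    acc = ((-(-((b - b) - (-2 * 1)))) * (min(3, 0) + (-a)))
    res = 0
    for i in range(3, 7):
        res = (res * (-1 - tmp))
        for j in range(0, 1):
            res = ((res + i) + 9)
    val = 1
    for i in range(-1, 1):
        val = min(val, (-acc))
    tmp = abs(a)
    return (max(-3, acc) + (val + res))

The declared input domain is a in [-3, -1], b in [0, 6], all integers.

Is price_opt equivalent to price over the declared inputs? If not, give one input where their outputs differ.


Evaluate both at a=-3, b=0.
price: tmp=-3, then acc=6, then res=0, then (i=3), then res=0, then (j=0), then res=12, then (i=4), then res=24, then (j=0), then res=37, then (i=5), then res=74, then (j=0), then res=88, then (i=6), then res=176, then (j=0), then res=191, then val=1, then (i=-1), then val=-6, then (i=0), then val=-6, then tmp=3, then returns 182
price_opt: tmp=-3, then acc=6, then res=0, then (i=3), then res=0, then (j=0), then res=12, then (i=4), then res=24, then (j=0), then res=37, then (i=5), then res=74, then (j=0), then res=88, then (i=6), then res=176, then (j=0), then res=191, then val=1, then (i=-1), then val=-6, then (i=0), then val=-6, then tmp=3, then returns 191
182 against 191: the behavior changed.
verdict: not equivalent; witness: a=-3, b=0


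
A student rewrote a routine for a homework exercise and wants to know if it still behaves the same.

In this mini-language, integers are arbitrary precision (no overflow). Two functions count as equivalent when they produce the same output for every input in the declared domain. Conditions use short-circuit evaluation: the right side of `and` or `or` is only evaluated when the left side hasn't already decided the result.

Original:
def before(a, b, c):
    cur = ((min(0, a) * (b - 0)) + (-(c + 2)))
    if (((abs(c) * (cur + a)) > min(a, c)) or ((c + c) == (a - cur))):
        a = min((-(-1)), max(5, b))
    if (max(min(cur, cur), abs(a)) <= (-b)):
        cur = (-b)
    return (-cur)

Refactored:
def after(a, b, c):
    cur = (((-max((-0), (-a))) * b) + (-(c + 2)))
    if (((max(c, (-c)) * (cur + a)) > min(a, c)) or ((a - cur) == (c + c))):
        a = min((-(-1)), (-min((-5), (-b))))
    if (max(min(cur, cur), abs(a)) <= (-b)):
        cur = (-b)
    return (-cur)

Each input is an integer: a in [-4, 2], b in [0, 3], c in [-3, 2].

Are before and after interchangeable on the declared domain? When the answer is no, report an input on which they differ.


Equivalent — the differences include min/max/abs usage differs; also arithmetic usage differs; also constant usage differs, yet no declared input distinguishes the two.
One worked example (a=-3, b=1, c=1) — before: cur=-6, then (((abs(c) * (cur + a)) > min(a, c)) or ((c + c) == (a - cur))) is false, then (max(min(cur, cur), abs(a)) <= (-b)) is false, then returns 6; after: cur=-6, then (((max(c, (-c)) * (cur + a)) > min(a, c)) or ((a - cur) == (c + c))) is false, then (max(min(cur, cur), abs(a)) <= (-b)) is false, then returns 6; agreement on 6.
An exhaustive pass over the 168 declared inputs shows identical outputs.
verdict: equivalent


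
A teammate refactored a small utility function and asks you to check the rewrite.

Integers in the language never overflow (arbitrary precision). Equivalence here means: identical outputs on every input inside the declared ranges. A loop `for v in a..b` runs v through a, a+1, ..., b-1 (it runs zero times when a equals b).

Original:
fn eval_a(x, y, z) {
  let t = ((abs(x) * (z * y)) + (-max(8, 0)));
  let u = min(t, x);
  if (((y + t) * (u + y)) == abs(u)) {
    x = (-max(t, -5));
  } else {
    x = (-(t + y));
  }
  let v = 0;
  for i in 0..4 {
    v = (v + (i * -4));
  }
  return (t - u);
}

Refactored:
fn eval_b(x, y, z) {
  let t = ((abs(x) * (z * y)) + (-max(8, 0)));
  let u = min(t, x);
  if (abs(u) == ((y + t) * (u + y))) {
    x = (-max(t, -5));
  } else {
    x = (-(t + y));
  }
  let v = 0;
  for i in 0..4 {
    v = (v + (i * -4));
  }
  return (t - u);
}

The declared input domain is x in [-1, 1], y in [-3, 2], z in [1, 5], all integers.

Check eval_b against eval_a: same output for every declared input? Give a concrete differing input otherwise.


Side by side, the visible changes include: same computation, different form.
As a probe, take x=1, y=1, z=1: eval_a runs t = -7; u = -7; (((y + t) * (u + y)) == abs(u)) -> false; x = 6; v = 0; [i=0]; v = 0; [i=1]; v = -4; [i=2]; v = -12; [i=3]; v = -24; return 0; eval_b runs t = -7; u = -7; (abs(u) == ((y + t) * (u + y))) -> false; x = 6; v = 0; [i=0]; v = 0; [i=1]; v = -4; [i=2]; v = -12; [i=3]; v = -24; return 0; both end at 0.
Sweeping the whole domain (90 inputs) finds no disagreement.
verdict: equivalent


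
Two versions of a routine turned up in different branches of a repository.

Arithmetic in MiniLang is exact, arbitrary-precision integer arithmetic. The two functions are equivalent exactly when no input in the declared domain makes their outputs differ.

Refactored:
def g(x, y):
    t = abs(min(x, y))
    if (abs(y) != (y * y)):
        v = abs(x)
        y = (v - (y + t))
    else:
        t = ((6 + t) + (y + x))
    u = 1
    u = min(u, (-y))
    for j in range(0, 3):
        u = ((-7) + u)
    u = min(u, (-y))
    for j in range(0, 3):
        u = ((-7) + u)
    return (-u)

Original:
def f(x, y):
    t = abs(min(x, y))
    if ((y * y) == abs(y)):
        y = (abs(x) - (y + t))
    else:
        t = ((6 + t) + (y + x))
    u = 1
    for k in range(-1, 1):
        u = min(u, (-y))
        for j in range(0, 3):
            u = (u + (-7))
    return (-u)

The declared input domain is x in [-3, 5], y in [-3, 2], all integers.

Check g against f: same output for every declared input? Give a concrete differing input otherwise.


These are not equivalent — on x=-3, y=-3 the outputs split (41 vs 45).
f: t=3, then ((y * y) == abs(y)) is false, then t=3, then u=1, then (k=-1), then u=1, then (j=0), then u=-6, then (j=1), then u=-13, then (j=2), then u=-20, then (k=0), then u=-20, then (j=0), then u=-27, then (j=1), then u=-34, then (j=2), then u=-41, then returns 41
g: t=3, then (abs(y) != (y * y)) is true, then v=3, then y=3, then u=1, then u=-3, then (j=0), then u=-10, then (j=1), then u=-17, then (j=2), then u=-24, then u=-24, then (j=0), then u=-31, then (j=1), then u=-38, then (j=2), then u=-45, then returns 45
verdict: not equivalent; witness: x=-3, y=-3


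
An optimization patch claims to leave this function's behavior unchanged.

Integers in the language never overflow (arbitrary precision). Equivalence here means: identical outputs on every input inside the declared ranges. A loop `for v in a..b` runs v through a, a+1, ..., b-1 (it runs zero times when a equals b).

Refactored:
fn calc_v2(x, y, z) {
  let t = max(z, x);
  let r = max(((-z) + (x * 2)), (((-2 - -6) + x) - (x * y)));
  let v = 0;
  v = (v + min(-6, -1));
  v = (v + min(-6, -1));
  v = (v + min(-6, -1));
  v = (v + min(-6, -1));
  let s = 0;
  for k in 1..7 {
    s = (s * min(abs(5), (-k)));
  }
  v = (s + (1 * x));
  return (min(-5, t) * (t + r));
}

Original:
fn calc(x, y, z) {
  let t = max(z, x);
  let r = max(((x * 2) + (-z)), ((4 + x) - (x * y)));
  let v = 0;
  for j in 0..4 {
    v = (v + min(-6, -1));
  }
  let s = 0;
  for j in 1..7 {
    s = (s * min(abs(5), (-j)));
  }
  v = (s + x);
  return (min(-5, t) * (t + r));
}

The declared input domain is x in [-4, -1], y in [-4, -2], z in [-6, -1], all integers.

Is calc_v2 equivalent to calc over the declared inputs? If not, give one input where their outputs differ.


Although local variable names differ; loop structure differs; min/max/abs usage differs; arithmetic usage differs; statement counts differ; constant usage differs, 72/72 inputs agree.
verdict: equivalent


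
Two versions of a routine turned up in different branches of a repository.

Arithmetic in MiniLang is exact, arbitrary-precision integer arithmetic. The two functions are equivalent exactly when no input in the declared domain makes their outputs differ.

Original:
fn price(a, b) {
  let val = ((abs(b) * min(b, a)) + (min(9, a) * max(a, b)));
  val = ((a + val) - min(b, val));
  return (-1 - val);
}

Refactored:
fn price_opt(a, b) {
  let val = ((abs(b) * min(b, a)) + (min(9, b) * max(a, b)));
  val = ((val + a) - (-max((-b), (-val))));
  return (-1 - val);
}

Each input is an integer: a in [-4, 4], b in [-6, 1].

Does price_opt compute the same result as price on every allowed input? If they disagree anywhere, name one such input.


The rewrite breaks on a=-4, b=-3, where the results are 0 and 3.
price: val becomes 0; next val becomes -1; next final value 0
price_opt: val becomes -3; next val becomes -4; next final value 3
verdict: not equivalent; witness: a=-4, b=-3


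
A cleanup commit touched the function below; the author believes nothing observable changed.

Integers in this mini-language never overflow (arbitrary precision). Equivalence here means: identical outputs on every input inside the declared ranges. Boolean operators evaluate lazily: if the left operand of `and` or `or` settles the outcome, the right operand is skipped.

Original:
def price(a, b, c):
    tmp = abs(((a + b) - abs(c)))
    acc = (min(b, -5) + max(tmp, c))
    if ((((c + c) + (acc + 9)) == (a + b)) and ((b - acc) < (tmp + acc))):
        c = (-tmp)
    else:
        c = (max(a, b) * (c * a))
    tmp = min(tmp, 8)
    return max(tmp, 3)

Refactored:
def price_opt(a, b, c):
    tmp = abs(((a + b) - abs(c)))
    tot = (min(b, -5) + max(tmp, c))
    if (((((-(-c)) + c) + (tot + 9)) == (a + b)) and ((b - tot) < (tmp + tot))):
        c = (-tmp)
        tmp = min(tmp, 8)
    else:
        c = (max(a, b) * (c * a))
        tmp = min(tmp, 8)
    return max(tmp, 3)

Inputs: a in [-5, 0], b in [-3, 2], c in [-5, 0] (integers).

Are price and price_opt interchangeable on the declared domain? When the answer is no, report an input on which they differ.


Differences: constant usage differs; min/max/abs usage differs; statement counts differ; local variable names differ — yet all 216 inputs agree.
verdict: equivalent


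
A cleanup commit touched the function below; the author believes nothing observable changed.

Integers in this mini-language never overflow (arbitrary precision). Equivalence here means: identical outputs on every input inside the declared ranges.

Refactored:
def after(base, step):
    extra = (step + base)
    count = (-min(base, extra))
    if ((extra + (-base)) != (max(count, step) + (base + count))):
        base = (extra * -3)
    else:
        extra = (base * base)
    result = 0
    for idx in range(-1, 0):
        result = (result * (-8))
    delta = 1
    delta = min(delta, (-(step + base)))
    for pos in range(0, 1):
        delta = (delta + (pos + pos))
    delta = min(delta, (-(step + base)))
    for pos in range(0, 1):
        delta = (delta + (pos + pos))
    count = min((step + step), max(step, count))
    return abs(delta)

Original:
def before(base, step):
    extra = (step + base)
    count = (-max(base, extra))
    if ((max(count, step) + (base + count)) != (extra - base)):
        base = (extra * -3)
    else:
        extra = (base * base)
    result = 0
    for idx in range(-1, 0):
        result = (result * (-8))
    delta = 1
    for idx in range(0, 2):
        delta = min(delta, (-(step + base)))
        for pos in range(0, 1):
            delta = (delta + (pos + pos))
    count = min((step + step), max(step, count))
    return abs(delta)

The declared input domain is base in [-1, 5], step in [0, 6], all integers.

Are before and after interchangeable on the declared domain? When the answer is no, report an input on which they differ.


Evaluate both at base=-1, step=1.
before: extra = 0; count = 0; ((max(count, step) + (base + count)) != (extra - base)) -> true; base = 0; result = 0; [idx=-1]; result = 0; delta = 1; [idx=0]; delta = -1; [pos=0]; delta = -1; [idx=1]; delta = -1; [pos=0]; delta = -1; count = 1; return 1
after: extra = 0; count = 1; ((extra + (-base)) != (max(count, step) + (base + count))) -> false; extra = 1; result = 0; [idx=-1]; result = 0; delta = 1; delta = 0; [pos=0]; delta = 0; delta = 0; [pos=0]; delta = 0; count = 1; return 0
1 vs 0 — the two versions disagree here.
verdict: not equivalent; witness: base=-1, step=1


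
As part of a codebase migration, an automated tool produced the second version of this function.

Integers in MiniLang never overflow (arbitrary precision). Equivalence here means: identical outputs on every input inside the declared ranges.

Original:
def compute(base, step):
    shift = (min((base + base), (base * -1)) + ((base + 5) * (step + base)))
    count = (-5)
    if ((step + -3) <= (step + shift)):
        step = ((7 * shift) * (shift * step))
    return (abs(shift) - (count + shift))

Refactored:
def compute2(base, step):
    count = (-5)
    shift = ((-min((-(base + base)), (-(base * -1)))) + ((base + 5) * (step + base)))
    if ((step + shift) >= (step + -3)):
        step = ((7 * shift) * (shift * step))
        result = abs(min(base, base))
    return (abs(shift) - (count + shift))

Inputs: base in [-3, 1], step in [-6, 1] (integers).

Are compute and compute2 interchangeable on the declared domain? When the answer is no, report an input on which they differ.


On input base=-3, step=-6, compute returns 53 while compute2 returns 35.
verdict: not equivalent; witness: base=-3, step=-6


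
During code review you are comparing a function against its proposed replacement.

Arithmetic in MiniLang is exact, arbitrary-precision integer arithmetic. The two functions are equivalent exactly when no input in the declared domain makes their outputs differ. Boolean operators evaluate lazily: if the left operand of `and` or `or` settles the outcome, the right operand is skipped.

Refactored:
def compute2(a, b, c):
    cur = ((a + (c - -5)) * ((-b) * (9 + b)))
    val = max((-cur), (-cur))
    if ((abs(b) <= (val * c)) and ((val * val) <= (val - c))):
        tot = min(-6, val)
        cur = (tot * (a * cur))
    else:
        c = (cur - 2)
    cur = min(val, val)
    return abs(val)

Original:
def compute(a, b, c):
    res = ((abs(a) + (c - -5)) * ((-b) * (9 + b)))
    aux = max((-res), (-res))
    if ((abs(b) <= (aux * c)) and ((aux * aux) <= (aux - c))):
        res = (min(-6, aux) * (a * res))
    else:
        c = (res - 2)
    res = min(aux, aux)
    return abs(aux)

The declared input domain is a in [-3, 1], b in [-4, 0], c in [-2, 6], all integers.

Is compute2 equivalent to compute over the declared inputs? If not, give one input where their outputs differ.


There is a counterexample at a=-3, b=-4, c=-2: 120 on one side, 0 on the other.
compute: res := 120 | aux := -120 | ((abs(b) <= (aux * c)) and ((aux * aux) <= (aux - c))): false | c := 118 | res := -120 | result 120
compute2: cur := 0 | val := 0 | ((abs(b) <= (val * c)) and ((val * val) <= (val - c))): false | c := -2 | cur := 0 | result 0
verdict: not equivalent; witness: a=-3, b=-4, c=-2


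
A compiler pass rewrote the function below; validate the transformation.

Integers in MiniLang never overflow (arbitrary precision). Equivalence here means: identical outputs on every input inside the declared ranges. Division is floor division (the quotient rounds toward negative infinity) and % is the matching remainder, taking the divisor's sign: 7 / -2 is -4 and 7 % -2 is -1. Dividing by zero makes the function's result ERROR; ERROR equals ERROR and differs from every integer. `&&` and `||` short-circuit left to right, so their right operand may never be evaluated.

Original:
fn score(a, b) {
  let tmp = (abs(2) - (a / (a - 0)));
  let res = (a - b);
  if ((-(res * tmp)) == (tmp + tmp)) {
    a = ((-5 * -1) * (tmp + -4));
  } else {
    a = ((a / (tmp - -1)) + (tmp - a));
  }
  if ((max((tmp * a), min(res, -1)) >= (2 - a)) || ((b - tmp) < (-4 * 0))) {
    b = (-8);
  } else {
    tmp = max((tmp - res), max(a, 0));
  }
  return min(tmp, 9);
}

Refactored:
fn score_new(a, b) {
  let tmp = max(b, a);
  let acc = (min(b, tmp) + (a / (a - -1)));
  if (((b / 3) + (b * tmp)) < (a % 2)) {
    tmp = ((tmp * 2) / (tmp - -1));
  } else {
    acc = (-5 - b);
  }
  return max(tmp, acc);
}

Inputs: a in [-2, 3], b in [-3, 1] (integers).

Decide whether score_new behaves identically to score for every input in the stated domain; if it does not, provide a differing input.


Consider the input a=-2, b=-3.
score: tmp = 1; res = 1; ((-(res * tmp)) == (tmp + tmp)) -> false; a = 2; ((max((tmp * a), min(res, -1)) >= (2 - a)) || ((b - tmp) < (-4 * 0))) -> true; b = -8; return 1
score_new: tmp = -2; acc = -1; (((b / 3) + (b * tmp)) < (a % 2)) -> false; acc = -2; return -2
1 vs -2 — the two versions disagree here.
verdict: not equivalent; witness: a=-2, b=-3


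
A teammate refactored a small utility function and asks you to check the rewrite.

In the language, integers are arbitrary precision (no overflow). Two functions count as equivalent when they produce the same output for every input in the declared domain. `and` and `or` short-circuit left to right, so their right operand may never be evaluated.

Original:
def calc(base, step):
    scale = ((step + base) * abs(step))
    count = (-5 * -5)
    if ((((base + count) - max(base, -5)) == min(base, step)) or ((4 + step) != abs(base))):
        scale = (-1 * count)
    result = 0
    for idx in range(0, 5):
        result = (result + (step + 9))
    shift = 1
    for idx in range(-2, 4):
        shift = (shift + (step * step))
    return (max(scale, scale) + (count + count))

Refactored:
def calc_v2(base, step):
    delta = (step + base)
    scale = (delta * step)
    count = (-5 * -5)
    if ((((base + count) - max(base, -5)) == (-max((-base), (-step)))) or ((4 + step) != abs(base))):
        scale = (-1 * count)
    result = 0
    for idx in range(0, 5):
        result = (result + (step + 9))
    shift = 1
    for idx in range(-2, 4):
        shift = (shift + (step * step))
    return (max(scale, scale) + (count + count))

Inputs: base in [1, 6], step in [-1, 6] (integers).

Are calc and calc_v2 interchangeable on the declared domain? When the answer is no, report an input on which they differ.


Run the pair on base=3, step=-1.
calc: scale := 2 | count := 25 | ((((base + count) - max(base, -5)) == min(base, step)) or ((4 + step) != abs(base))): false | result := 0 | iter idx=0: | result := 8 | iter idx=1: | result := 16 | iter idx=2: | result := 24 | iter idx=3: | result := 32 | iter idx=4: | result := 40 | shift := 1 | iter idx=-2: | shift := 2 | iter idx=-1: | shift := 3 | iter idx=0: | shift := 4 | iter idx=1: | shift := 5 | iter idx=2: | shift := 6 | iter idx=3: | shift := 7 | result 52
calc_v2: delta := 2 | scale := -2 | count := 25 | ((((base + count) - max(base, -5)) == (-max((-base), (-step)))) or ((4 + step) != abs(base))): false | result := 0 | iter idx=0: | result := 8 | iter idx=1: | result := 16 | iter idx=2: | result := 24 | iter idx=3: | result := 32 | iter idx=4: | result := 40 | shift := 1 | iter idx=-2: | shift := 2 | iter idx=-1: | shift := 3 | iter idx=0: | shift := 4 | iter idx=1: | shift := 5 | iter idx=2: | shift := 6 | iter idx=3: | shift := 7 | result 48
52 and 48 differ, so these are not the same function on this domain.
verdict: not equivalent; witness: base=3, step=-1


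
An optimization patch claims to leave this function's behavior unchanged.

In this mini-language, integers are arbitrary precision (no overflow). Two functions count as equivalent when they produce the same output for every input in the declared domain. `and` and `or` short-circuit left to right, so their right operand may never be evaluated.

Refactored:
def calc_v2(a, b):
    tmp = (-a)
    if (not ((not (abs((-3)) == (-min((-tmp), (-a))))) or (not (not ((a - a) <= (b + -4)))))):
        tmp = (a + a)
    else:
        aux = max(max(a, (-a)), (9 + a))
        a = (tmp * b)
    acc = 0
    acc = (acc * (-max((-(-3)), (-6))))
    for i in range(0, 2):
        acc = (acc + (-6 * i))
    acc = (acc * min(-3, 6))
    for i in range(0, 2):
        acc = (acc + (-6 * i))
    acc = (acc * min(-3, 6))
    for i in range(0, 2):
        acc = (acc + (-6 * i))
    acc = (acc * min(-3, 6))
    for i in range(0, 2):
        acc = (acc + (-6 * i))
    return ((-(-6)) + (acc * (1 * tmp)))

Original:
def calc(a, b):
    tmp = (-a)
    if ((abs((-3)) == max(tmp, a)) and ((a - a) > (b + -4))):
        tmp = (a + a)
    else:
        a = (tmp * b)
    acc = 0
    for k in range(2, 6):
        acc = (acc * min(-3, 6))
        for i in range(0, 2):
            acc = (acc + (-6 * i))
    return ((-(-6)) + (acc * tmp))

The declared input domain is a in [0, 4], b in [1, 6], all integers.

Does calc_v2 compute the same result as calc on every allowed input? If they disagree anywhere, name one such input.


Changes here: arithmetic usage differs; also comparison usage differs; also min/max/abs usage differs; also local variable names differ; also constant usage differs; also statement counts differ; also boolean connective usage differs; also loop structure differs; the full 30-point sweep finds no disagreement.
verdict: equivalent


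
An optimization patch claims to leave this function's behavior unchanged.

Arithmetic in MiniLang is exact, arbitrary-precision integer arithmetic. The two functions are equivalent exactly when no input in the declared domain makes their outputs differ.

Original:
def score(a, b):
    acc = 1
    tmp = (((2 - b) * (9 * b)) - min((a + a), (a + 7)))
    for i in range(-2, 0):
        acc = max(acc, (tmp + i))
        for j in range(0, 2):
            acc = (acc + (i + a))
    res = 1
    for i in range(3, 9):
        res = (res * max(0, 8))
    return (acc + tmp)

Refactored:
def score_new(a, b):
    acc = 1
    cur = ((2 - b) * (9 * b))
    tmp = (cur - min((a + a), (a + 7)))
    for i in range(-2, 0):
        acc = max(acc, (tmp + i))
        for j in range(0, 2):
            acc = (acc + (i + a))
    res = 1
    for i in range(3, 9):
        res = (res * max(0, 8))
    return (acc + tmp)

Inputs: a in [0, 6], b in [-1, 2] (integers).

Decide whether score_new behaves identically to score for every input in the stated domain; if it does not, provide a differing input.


Side by side, the visible changes include: statement counts differ, plus local variable names differ.
Tracing a=5, b=0: score: acc=1, then tmp=-10, then (i=-2), then acc=1, then (j=0), then acc=4, then (j=1), then acc=7, then (i=-1), then acc=7, then (j=0), then acc=11, then (j=1), then acc=15, then res=1, then (i=3), then res=8, then (i=4), then res=64, then (i=5), then res=512, then (i=6), then res=4096, then (i=7), then res=32768, then (i=8), then res=262144, then returns 5 | score_new: acc=1, then cur=0, then tmp=-10, then (i=-2), then acc=1, then (j=0), then acc=4, then (j=1), then acc=7, then (i=-1), then acc=7, then (j=0), then acc=11, then (j=1), then acc=15, then res=1, then (i=3), then res=8, then (i=4), then res=64, then (i=5), then res=512, then (i=6), then res=4096, then (i=7), then res=32768, then (i=8), then res=262144, then returns 5 — matching result 5.
Checked all 28 inputs in the declared domain: the outputs agree on every one.
verdict: equivalent


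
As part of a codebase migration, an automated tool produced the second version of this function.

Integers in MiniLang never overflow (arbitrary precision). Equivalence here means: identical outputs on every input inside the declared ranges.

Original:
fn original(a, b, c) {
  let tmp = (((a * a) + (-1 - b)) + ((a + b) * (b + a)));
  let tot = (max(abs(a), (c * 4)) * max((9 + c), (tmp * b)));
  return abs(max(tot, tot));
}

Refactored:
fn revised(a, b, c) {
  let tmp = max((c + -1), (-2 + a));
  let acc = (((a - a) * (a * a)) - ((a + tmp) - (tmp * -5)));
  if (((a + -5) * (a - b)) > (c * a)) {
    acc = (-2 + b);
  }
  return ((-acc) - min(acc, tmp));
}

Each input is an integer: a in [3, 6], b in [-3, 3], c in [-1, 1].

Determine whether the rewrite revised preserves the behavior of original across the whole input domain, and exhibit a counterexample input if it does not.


Take a=3, b=-3, c=-1.
original: tmp := 11 | tot := 24 | result 24
revised: tmp := 1 | acc := -9 | (((a + -5) * (a - b)) > (c * a)): false | result 18
24 vs 18 — the two versions disagree here.
verdict: not equivalent; witness: a=3, b=-3, c=-1


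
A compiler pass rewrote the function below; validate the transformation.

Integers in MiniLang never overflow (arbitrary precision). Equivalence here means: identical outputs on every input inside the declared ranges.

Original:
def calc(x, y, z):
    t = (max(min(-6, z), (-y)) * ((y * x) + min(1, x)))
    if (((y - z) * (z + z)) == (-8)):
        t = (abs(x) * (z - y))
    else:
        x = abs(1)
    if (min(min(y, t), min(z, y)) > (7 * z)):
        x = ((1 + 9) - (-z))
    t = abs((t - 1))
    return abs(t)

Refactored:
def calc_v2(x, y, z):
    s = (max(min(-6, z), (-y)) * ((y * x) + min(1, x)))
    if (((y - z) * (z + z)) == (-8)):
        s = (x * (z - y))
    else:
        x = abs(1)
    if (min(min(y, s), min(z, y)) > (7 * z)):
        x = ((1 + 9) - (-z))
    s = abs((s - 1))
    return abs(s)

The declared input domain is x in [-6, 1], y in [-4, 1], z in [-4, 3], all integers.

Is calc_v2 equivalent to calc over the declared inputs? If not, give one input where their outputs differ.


Take x=-6, y=-3, z=-4.
calc: t becomes 36; next (((y - z) * (z + z)) == (-8)) evaluates to true; next t becomes -6; next (min(min(y, t), min(z, y)) > (7 * z)) evaluates to true; next x becomes 6; next t becomes 7; next final value 7
calc_v2: s becomes 36; next (((y - z) * (z + z)) == (-8)) evaluates to true; next s becomes 6; next (min(min(y, s), min(z, y)) > (7 * z)) evaluates to true; next x becomes 6; next s becomes 5; next final value 5
7 and 5 differ, so these are not the same function on this domain.
verdict: not equivalent; witness: x=-6, y=-3, z=-4


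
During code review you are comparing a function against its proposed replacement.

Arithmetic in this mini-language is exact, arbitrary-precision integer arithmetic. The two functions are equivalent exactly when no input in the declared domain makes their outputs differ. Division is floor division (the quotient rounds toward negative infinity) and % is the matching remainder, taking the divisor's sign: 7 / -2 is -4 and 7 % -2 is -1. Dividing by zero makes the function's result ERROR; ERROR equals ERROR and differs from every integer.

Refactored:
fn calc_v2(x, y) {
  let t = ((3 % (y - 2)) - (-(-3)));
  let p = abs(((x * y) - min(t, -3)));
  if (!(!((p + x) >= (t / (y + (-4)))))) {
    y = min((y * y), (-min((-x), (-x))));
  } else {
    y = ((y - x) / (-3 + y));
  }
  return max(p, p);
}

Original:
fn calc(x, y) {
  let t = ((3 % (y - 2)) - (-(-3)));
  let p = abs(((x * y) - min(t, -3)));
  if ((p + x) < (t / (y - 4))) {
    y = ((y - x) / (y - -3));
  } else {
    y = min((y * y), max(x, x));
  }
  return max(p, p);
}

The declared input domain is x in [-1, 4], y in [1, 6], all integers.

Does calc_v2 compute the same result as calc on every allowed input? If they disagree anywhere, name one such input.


The rewrite breaks on x=-1, y=3, where the results are 0 and ERROR.
calc: t = -3; p = 0; ((p + x) < (t / (y - 4))) -> true; y = 0; return 0
calc_v2: t = -3; p = 0; (!(!((p + x) >= (t / (y + (-4)))))) -> false; division by zero -> ERROR
verdict: not equivalent; witness: x=-1, y=3


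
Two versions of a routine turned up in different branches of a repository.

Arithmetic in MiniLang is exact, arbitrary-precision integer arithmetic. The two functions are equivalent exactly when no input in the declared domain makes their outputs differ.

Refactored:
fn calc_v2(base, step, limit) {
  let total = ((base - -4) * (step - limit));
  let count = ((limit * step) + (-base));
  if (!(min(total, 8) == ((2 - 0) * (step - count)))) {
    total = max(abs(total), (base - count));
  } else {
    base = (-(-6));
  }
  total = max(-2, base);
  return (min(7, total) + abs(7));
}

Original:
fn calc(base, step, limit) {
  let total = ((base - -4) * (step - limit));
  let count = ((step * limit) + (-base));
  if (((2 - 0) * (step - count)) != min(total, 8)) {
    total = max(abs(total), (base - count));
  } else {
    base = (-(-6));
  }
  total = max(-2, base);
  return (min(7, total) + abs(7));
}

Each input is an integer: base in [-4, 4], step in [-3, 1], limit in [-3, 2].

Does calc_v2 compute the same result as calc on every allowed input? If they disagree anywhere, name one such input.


The two are interchangeable: boolean connective usage differs, plus comparison usage differs, and every declared input agrees.
Tracing base=2, step=-3, limit=2: calc: total := -30 | count := -8 | (((2 - 0) * (step - count)) != min(total, 8)): true | total := 30 | total := 2 | result 9 | calc_v2: total := -30 | count := -8 | (!(min(total, 8) == ((2 - 0) * (step - count)))): true | total := 30 | total := 2 | result 9 — matching result 9.
Sweeping the whole domain (270 inputs) finds no disagreement.
verdict: equivalent


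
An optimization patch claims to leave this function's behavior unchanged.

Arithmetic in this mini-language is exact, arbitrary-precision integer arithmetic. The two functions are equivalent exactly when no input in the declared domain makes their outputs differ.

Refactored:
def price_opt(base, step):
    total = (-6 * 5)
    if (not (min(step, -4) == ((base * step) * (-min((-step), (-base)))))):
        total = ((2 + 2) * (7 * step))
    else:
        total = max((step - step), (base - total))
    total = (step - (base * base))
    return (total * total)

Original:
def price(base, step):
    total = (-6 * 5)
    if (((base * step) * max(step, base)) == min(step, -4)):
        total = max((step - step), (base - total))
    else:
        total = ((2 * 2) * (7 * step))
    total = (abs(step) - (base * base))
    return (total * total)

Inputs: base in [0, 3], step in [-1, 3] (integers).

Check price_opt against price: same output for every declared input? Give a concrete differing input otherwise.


Not equivalent: base=1, step=-1 separates them (0 vs 4).
price: total becomes -30; next (((base * step) * max(step, base)) == min(step, -4)) evaluates to false; next total becomes -28; next total becomes 0; next final value 0
price_opt: total becomes -30; next (not (min(step, -4) == ((base * step) * (-min((-step), (-base)))))) evaluates to true; next total becomes -28; next total becomes -2; next final value 4
verdict: not equivalent; witness: base=1, step=-1


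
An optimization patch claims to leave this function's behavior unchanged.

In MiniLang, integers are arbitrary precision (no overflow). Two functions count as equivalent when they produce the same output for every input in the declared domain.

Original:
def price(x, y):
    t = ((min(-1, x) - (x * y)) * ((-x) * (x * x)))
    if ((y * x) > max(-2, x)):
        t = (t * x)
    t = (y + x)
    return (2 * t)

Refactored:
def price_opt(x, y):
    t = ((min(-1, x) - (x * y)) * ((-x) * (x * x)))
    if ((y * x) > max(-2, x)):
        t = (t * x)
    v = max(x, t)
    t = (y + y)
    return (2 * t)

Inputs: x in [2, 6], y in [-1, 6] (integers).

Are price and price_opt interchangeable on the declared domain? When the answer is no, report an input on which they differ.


Consider the input x=2, y=-1.
price: t becomes -8; next ((y * x) > max(-2, x)) evaluates to false; next t becomes 1; next final value 2
price_opt: t becomes -8; next ((y * x) > max(-2, x)) evaluates to false; next v becomes 2; next t becomes -2; next final value -4
2 and -4 differ, so these are not the same function on this domain.
verdict: not equivalent; witness: x=2, y=-1


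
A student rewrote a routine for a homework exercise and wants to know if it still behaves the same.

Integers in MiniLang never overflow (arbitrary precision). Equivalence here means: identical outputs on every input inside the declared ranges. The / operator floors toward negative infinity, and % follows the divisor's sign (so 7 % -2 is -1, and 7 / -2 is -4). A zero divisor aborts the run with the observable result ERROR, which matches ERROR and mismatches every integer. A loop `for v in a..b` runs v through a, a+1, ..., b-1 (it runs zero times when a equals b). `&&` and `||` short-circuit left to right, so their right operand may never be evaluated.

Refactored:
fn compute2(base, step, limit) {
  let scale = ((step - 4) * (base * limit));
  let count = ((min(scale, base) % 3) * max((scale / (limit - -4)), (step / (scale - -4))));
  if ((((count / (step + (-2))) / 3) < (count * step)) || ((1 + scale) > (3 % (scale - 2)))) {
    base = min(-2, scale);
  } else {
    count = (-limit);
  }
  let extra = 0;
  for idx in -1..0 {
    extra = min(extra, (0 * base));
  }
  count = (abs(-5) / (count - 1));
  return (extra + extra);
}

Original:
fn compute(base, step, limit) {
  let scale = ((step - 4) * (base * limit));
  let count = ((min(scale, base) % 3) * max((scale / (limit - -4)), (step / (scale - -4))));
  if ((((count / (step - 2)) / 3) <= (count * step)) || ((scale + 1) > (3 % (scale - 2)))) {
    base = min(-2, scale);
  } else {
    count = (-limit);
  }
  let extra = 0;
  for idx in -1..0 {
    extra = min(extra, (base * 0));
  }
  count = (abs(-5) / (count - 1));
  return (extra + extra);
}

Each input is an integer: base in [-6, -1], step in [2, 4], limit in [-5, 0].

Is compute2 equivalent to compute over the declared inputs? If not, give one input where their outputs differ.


Evaluate both at base=-6, step=3, limit=-1.
compute: scale=-6, then count=0, then ((((count / (step - 2)) / 3) <= (count * step)) || ((scale + 1) > (3 % (scale - 2)))) is true, then base=-6, then extra=0, then (idx=-1), then extra=0, then count=-5, then returns 0
compute2: scale=-6, then count=0, then ((((count / (step + (-2))) / 3) < (count * step)) || ((1 + scale) > (3 % (scale - 2)))) is false, then count=1, then extra=0, then (idx=-1), then extra=0, then a zero divisor aborts: ERROR
0 and ERROR differ, so these are not the same function on this domain.
verdict: not equivalent; witness: base=-6, step=3, limit=-1


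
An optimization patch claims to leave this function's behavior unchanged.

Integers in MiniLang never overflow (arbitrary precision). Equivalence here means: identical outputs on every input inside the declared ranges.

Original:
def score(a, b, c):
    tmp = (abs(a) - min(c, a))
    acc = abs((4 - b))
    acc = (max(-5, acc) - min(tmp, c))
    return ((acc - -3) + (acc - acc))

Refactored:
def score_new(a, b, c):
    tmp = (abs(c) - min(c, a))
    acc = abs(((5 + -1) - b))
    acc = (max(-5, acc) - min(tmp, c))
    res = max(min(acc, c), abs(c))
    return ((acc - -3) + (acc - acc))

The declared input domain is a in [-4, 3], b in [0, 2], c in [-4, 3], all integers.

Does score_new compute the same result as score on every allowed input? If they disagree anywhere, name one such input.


These are not equivalent — on a=-1, b=0, c=3 the outputs split (5 vs 4).
score: tmp = 2; acc = 4; acc = 2; return 5
score_new: tmp = 4; acc = 4; acc = 1; res = 3; return 4
verdict: not equivalent; witness: a=-1, b=0, c=3


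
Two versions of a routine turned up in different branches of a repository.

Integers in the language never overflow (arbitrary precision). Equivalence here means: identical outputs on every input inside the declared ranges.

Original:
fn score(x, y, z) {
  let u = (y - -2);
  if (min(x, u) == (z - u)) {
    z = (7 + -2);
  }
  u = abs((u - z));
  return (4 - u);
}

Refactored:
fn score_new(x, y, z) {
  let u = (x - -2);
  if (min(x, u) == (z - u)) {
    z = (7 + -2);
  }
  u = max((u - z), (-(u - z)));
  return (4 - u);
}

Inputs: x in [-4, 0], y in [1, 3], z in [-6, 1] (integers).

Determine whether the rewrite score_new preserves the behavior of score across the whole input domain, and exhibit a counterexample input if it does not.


Input x=-4, y=1, z=-6: -5 from score versus -3 from score_new.
verdict: not equivalent; witness: x=-4, y=1, z=-6


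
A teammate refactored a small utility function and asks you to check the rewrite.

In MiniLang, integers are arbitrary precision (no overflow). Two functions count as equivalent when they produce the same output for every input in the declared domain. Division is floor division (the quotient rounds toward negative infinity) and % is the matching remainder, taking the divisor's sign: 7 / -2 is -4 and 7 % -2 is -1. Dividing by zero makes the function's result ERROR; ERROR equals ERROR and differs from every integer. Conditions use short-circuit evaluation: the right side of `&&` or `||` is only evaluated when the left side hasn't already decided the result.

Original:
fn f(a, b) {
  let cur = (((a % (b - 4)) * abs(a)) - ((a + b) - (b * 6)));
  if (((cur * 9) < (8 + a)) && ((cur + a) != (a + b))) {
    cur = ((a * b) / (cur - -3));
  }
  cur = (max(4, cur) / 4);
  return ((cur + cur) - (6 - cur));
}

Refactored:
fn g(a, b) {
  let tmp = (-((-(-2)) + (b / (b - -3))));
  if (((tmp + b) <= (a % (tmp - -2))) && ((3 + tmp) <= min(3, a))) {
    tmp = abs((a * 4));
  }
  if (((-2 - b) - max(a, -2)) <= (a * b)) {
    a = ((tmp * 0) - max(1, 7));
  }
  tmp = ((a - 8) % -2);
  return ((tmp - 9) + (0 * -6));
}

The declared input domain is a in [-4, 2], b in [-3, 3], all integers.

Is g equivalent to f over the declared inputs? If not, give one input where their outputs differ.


These are not equivalent — on a=-4, b=-3 the outputs split (-3 vs ERROR).
f: cur = -27; (((cur * 9) < (8 + a)) && ((cur + a) != (a + b))) -> true; cur = -1; cur = 1; return -3
g: division by zero -> ERROR
verdict: not equivalent; witness: a=-4, b=-3


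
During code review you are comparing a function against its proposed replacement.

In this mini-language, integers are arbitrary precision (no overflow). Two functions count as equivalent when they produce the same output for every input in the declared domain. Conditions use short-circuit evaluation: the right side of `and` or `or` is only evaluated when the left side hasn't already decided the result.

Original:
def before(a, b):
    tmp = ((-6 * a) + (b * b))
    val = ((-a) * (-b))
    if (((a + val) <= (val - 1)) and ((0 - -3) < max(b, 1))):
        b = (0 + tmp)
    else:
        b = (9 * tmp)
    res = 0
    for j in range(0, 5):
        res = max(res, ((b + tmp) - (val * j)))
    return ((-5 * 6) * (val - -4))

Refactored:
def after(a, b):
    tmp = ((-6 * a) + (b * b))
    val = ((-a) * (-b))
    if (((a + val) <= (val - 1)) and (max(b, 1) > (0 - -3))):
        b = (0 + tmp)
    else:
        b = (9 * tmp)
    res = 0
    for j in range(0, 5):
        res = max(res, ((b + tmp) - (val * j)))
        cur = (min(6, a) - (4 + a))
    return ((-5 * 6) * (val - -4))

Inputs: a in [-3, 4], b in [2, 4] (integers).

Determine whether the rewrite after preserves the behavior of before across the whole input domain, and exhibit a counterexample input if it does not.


This is a faithful refactor — min/max/abs usage differs; also constant usage differs; also comparison usage differs; also arithmetic usage differs; also local variable names differ; also statement counts differ, but the computed results match everywhere.
Tracing a=-1, b=3: before: tmp := 15 | val := -3 | (((a + val) <= (val - 1)) and ((0 - -3) < max(b, 1))): false | b := 135 | res := 0 | iter j=0: | res := 150 | iter j=1: | res := 153 | iter j=2: | res := 156 | iter j=3: | res := 159 | iter j=4: | res := 162 | result -30 | after: tmp := 15 | val := -3 | (((a + val) <= (val - 1)) and (max(b, 1) > (0 - -3))): false | b := 135 | res := 0 | iter j=0: | res := 150 | cur := -4 | iter j=1: | res := 153 | cur := -4 | iter j=2: | res := 156 | cur := -4 | iter j=3: | res := 159 | cur := -4 | iter j=4: | res := 162 | cur := -4 | result -30 — matching result -30.
Every one of the 24 inputs gives matching results.
verdict: equivalent
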